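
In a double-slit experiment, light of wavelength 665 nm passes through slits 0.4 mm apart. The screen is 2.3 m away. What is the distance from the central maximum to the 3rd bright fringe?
y = mλL/d = 11.47 mm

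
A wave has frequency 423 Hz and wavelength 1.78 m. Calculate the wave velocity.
v = fλ = 752.9 m/s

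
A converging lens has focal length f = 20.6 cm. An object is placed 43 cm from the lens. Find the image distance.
1/di = 1/f − 1/do → di = 39.54 cm (real image)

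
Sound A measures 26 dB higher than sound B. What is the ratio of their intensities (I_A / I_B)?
I_A/I_B = 10^(Δβ/10) = 398.1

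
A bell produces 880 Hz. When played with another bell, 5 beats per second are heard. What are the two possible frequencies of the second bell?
f₂ = 880 ± 5 Hz → 885 Hz or 875 Hz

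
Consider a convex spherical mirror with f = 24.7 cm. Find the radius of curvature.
R = 2|f| = 49.4 cm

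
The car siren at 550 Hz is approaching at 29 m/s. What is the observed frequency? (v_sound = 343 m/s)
f_obs = f·v/(v − v_s) = 600.8 Hz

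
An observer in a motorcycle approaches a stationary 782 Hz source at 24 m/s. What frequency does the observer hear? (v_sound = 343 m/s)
f_obs = f·(v + v_o)/v = 836.7 Hz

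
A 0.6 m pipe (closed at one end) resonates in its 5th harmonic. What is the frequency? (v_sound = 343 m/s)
fₙ = nv/(4L) = 714.6 Hz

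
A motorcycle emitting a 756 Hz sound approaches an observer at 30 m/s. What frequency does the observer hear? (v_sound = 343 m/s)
f_obs = f·v/(v − v_s) = 828.5 Hz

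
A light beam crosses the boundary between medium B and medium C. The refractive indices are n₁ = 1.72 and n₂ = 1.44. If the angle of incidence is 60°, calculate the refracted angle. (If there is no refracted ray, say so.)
sin θ₂ = (n₁/n₂)·sin θ₁ = 1.034 > 1, so there is no refracted ray — the light undergoes total internal reflection.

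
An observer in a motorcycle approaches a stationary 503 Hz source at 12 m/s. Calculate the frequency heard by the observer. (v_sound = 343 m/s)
f_obs = f·(v + v_o)/v = 520.6 Hz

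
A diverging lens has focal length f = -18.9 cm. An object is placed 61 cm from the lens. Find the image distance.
1/di = 1/f − 1/do → di = -14.43 cm (virtual image)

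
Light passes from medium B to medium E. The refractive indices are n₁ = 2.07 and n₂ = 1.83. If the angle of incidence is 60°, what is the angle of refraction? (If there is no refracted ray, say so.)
sin θ₂ = (n₁/n₂)·sin θ₁ = 0.9796 → θ₂ = 78.41°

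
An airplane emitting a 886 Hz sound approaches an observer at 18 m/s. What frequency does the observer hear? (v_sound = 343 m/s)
f_obs = f·v/(v − v_s) = 935.1 Hz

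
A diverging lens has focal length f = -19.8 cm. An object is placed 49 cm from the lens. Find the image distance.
1/di = 1/f − 1/do → di = -14.1 cm (virtual image)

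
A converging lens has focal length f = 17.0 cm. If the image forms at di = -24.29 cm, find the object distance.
1/do = 1/f − 1/di → do = 10 cm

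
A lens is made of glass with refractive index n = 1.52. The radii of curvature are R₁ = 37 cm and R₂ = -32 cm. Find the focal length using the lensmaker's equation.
1/f = (n − 1)(1/R₁ − 1/R₂) → f = 33 cm (converging lens)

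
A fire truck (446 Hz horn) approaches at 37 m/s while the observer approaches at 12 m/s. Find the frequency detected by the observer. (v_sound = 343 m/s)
f_obs = f·(v + v_o)/(v − v_s) = 517.4 Hz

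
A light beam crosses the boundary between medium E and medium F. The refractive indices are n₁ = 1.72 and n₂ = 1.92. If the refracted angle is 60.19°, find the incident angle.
sin θ₁ = (n₂/n₁)·sin θ₂ → θ₁ = 75.6°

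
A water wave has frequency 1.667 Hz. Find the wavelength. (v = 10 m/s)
λ = v/f = 5.999 m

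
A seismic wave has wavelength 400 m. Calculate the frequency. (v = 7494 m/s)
f = v/λ = 18.73 Hz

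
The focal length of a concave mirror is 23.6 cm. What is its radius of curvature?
R = 2|f| = 47.2 cm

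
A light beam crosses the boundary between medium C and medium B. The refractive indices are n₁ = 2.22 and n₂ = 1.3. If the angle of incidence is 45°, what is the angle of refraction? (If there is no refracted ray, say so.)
sin θ₂ = (n₁/n₂)·sin θ₁ = 1.208 > 1, so there is no refracted ray — the light undergoes total internal reflection.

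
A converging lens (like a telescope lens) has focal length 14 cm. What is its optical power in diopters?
P = 1/f = 7.143 D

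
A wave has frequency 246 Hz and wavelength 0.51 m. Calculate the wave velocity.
v = fλ = 125.5 m/s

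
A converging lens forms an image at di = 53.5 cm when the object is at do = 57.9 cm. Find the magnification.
M = −di/do = -0.924 (inverted image)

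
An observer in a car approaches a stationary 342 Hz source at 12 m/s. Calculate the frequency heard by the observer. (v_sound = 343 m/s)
f_obs = f·(v + v_o)/v = 354 Hz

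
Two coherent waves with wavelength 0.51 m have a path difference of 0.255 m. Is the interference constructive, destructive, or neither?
destructive — path difference = 0.5λ, an odd multiple of λ/2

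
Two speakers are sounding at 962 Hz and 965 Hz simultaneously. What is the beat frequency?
3 Hz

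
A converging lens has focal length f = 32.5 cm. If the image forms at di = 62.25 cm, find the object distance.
1/do = 1/f − 1/di → do = 68 cm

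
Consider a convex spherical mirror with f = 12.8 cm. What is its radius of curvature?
R = 2|f| = 25.6 cm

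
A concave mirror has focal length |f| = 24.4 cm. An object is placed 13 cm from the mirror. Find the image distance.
f = +24.4 cm (concave); 1/di = 1/f − 1/do → di = -27.82 cm (virtual image, behind mirror)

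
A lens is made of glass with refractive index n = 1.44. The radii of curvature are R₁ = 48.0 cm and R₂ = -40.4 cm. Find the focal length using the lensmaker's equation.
1/f = (n − 1)(1/R₁ − 1/R₂) → f = 49.86 cm (converging lens)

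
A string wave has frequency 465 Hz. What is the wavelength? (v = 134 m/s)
λ = v/f = 0.2882 m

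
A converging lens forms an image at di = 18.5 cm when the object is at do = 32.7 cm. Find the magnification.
M = −di/do = -0.5657 (inverted image)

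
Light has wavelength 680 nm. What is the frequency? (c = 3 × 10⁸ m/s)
f = c/λ = 4.412 × 10¹⁴ Hz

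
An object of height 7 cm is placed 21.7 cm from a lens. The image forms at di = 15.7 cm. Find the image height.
hi = (-di/do) × ho = -5.065 cm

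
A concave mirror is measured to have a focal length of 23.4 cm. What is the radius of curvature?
R = 2|f| = 46.8 cm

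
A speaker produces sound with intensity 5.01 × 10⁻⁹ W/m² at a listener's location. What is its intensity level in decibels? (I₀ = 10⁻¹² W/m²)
β = 10·log₁₀(I/I₀) = 37 dB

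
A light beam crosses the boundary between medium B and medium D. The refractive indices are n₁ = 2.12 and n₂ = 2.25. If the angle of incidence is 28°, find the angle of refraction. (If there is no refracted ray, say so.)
sin θ₂ = (n₁/n₂)·sin θ₁ = 0.4423 → θ₂ = 26.25°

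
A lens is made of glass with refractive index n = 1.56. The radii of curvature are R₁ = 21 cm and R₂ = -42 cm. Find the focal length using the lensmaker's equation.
1/f = (n − 1)(1/R₁ − 1/R₂) → f = 25 cm (converging lens)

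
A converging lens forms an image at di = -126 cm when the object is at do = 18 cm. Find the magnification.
M = −di/do = 7 (upright image)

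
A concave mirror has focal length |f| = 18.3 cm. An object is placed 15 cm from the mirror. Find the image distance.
f = +18.3 cm (concave); 1/di = 1/f − 1/do → di = -83.18 cm (virtual image, behind mirror)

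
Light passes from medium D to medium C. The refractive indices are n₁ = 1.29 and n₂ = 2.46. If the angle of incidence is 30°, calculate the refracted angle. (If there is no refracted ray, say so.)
sin θ₂ = (n₁/n₂)·sin θ₁ = 0.2622 → θ₂ = 15.2°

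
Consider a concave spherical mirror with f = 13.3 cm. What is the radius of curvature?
R = 2|f| = 26.6 cm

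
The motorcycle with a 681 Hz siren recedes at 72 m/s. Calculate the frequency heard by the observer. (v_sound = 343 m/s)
f_obs = f·v/(v + v_s) = 562.9 Hz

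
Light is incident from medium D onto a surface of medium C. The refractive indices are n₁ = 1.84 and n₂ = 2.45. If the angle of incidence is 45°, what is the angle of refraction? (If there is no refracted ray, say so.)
sin θ₂ = (n₁/n₂)·sin θ₁ = 0.5311 → θ₂ = 32.08°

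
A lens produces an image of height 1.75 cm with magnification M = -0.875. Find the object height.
ho = |hi|/|M| = 2 cm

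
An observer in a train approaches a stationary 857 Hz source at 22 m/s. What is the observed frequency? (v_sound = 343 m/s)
f_obs = f·(v + v_o)/v = 912 Hz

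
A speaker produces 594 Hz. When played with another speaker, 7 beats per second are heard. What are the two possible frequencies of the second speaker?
f₂ = 594 ± 7 Hz → 601 Hz or 587 Hz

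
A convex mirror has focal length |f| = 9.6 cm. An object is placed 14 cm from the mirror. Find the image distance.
f = −9.6 cm (convex); 1/di = 1/f − 1/do → di = -5.695 cm (virtual image, behind mirror)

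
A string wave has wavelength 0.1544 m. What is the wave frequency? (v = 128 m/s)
f = v/λ = 829 Hz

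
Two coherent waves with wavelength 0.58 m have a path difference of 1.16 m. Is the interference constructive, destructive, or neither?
constructive — path difference = 2λ, a whole number of wavelengths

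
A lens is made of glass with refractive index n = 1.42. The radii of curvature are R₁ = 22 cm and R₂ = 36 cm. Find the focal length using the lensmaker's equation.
1/f = (n − 1)(1/R₁ − 1/R₂) → f = 134.7 cm (converging lens)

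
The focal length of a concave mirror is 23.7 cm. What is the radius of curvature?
R = 2|f| = 47.4 cm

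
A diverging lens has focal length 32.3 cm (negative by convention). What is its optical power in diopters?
P = 1/f = -3.096 D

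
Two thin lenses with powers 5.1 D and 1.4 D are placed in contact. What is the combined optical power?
P_total = P₁ + P₂ = 6.5 D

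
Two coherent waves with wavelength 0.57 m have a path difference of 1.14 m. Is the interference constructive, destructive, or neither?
constructive — path difference = 2λ, a whole number of wavelengths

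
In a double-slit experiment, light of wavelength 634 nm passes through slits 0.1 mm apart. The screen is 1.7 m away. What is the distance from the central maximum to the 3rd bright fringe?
y = mλL/d = 32.33 mm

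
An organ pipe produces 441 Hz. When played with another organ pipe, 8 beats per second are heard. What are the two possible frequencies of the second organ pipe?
f₂ = 441 ± 8 Hz → 449 Hz or 433 Hz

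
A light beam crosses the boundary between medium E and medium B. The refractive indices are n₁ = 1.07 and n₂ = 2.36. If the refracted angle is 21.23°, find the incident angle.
sin θ₁ = (n₂/n₁)·sin θ₂ → θ₁ = 53°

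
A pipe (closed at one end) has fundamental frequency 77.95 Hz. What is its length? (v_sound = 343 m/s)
L = v/(4f₁) = 1.1 m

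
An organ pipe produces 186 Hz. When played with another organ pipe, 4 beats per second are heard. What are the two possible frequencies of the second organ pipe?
f₂ = 186 ± 4 Hz → 190 Hz or 182 Hz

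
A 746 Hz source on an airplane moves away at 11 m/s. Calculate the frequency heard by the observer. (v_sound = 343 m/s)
f_obs = f·v/(v + v_s) = 722.8 Hz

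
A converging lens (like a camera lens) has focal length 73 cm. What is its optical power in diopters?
P = 1/f = 1.37 D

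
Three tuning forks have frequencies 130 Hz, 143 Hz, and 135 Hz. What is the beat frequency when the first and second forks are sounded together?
13 Hz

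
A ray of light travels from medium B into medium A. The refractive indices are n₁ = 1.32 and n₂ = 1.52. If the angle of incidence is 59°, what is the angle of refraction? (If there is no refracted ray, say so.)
sin θ₂ = (n₁/n₂)·sin θ₁ = 0.7444 → θ₂ = 48.11°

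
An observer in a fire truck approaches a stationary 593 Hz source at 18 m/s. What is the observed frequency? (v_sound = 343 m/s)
f_obs = f·(v + v_o)/v = 624.1 Hz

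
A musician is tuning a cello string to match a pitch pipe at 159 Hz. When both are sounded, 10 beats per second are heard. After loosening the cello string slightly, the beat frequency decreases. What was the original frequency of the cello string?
169 Hz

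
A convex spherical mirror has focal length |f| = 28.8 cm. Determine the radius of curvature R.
R = 2|f| = 57.6 cm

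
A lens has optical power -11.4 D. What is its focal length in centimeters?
f = 1/P = -8.772 cm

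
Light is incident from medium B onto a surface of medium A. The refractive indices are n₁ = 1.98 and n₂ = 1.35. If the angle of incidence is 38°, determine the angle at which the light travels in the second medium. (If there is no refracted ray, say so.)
sin θ₂ = (n₁/n₂)·sin θ₁ = 0.903 → θ₂ = 64.55°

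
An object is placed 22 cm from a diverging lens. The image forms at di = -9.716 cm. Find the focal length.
1/f = 1/do + 1/di → f = -17.4 cm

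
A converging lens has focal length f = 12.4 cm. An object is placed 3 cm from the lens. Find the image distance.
1/di = 1/f − 1/do → di = -3.957 cm (virtual image)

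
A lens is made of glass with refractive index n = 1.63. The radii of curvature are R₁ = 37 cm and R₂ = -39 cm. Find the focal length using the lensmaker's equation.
1/f = (n − 1)(1/R₁ − 1/R₂) → f = 30.14 cm (converging lens)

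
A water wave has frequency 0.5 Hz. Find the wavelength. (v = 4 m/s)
λ = v/f = 8 m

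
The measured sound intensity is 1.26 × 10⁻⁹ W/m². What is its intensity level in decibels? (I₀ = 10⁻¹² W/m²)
β = 10·log₁₀(I/I₀) = 31 dB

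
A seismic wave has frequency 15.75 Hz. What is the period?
T = 1/f = 0.06349 s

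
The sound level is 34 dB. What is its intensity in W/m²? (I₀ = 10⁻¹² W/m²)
I = I₀·10^(β/10) = 2.51 × 10⁻⁹ W/m²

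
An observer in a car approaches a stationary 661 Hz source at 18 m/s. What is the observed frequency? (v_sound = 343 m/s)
f_obs = f·(v + v_o)/v = 695.7 Hz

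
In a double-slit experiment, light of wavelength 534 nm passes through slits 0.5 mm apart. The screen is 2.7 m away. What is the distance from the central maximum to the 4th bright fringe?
y = mλL/d = 11.53 mm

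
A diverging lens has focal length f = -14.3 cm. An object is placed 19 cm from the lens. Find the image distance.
1/di = 1/f − 1/do → di = -8.159 cm (virtual image)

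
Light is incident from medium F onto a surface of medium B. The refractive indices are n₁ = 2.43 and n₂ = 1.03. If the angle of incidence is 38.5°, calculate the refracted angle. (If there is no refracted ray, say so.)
sin θ₂ = (n₁/n₂)·sin θ₁ = 1.469 > 1, so there is no refracted ray — the light undergoes total internal reflection.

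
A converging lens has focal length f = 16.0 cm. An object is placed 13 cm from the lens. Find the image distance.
1/di = 1/f − 1/do → di = -69.33 cm (virtual image)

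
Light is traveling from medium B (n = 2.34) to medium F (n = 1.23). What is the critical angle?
θc = arcsin(n₂/n₁) = 31.71°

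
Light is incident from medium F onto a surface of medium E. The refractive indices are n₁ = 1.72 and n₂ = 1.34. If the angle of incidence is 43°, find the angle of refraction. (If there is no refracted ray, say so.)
sin θ₂ = (n₁/n₂)·sin θ₁ = 0.8754 → θ₂ = 61.09°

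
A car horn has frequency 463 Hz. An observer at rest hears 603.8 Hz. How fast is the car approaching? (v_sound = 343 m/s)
v_s = v·(1 − f/f_obs) = 79.98 m/s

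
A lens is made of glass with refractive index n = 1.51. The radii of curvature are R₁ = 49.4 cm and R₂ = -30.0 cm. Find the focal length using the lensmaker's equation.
1/f = (n − 1)(1/R₁ − 1/R₂) → f = 36.6 cm (converging lens)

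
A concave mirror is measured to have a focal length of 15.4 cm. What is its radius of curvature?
R = 2|f| = 30.8 cm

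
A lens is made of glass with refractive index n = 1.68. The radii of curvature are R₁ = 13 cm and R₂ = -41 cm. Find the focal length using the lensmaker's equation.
1/f = (n − 1)(1/R₁ − 1/R₂) → f = 14.52 cm (converging lens)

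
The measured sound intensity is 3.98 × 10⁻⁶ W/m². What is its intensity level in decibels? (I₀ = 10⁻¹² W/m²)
β = 10·log₁₀(I/I₀) = 66 dB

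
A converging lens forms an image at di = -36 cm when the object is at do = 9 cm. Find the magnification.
M = −di/do = 4 (upright image)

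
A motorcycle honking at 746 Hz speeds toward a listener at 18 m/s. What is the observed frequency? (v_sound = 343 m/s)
f_obs = f·v/(v − v_s) = 787.3 Hz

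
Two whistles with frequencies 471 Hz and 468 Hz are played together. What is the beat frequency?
3 Hz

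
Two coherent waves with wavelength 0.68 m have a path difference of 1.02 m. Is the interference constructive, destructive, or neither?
destructive — path difference = 1.5λ, an odd multiple of λ/2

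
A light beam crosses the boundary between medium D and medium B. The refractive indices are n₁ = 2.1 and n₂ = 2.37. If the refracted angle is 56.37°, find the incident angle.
sin θ₁ = (n₂/n₁)·sin θ₂ → θ₁ = 70°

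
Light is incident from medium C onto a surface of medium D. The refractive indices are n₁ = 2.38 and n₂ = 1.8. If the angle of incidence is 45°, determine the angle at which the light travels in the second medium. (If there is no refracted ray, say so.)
sin θ₂ = (n₁/n₂)·sin θ₁ = 0.935 → θ₂ = 69.22°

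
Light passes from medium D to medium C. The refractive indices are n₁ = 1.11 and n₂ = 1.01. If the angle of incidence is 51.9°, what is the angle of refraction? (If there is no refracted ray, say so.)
sin θ₂ = (n₁/n₂)·sin θ₁ = 0.8648 → θ₂ = 59.87°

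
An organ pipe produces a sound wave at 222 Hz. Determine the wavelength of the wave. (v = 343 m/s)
λ = v/f = 1.545 m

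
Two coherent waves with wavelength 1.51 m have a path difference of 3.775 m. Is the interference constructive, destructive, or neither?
destructive — path difference = 2.5λ, an odd multiple of λ/2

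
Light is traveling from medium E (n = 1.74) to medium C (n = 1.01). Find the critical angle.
θc = arcsin(n₂/n₁) = 35.48°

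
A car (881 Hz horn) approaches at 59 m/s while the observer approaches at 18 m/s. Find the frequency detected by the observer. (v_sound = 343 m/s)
f_obs = f·(v + v_o)/(v − v_s) = 1120 Hz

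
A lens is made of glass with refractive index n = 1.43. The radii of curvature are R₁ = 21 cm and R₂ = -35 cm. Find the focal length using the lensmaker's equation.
1/f = (n − 1)(1/R₁ − 1/R₂) → f = 30.52 cm (converging lens)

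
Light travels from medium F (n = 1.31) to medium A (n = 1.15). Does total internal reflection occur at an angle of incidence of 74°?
θc = arcsin(n₂/n₁) = 61.39°; 74° > θc, so yes — total internal reflection.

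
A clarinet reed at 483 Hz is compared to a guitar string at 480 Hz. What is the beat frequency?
3 Hz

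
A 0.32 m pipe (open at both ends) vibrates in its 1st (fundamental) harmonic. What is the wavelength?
λₙ = 2L/n = 0.64 m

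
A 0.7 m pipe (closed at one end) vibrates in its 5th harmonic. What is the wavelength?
λₙ = 4L/n = 0.56 m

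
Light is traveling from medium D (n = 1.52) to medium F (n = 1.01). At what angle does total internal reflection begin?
θc = arcsin(n₂/n₁) = 41.64°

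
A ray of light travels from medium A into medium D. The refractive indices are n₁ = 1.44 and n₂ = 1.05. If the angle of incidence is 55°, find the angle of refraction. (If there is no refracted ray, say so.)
sin θ₂ = (n₁/n₂)·sin θ₁ = 1.123 > 1, so there is no refracted ray — the light undergoes total internal reflection.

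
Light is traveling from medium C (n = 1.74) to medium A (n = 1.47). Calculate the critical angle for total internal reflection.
θc = arcsin(n₂/n₁) = 57.65°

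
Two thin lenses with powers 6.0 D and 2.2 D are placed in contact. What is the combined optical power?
P_total = P₁ + P₂ = 8.2 D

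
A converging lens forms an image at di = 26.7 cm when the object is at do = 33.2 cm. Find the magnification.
M = −di/do = -0.8042 (inverted image)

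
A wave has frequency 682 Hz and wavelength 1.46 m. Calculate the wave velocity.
v = fλ = 995.7 m/s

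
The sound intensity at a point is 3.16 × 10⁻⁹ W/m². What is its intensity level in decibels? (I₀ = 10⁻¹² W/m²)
β = 10·log₁₀(I/I₀) = 35 dB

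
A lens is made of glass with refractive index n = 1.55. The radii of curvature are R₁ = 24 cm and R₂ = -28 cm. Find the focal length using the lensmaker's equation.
1/f = (n − 1)(1/R₁ − 1/R₂) → f = 23.5 cm (converging lens)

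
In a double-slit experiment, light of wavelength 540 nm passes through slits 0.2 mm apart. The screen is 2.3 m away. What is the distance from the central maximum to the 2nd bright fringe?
y = mλL/d = 12.42 mm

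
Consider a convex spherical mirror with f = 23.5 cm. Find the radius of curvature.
R = 2|f| = 47 cm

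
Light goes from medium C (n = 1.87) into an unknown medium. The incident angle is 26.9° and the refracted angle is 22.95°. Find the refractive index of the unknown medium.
n₂ = n₁·sin θ₁ / sin θ₂ = 2.17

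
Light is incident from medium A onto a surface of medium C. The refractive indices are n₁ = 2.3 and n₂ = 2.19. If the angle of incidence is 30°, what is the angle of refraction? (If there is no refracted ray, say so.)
sin θ₂ = (n₁/n₂)·sin θ₁ = 0.5251 → θ₂ = 31.68°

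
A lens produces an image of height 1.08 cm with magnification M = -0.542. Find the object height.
ho = |hi|/|M| = 1.993 cm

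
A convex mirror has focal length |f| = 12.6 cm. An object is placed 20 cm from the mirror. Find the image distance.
f = −12.6 cm (convex); 1/di = 1/f − 1/do → di = -7.73 cm (virtual image, behind mirror)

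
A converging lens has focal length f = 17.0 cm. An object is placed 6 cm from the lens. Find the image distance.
1/di = 1/f − 1/do → di = -9.273 cm (virtual image)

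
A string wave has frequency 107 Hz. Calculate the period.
T = 1/f = 0.009346 s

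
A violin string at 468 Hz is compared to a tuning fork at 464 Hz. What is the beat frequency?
4 Hz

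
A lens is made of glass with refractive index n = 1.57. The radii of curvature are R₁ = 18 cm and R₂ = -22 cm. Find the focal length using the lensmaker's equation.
1/f = (n − 1)(1/R₁ − 1/R₂) → f = 17.37 cm (converging lens)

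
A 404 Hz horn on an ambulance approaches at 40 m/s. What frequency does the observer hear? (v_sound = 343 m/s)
f_obs = f·v/(v − v_s) = 457.3 Hz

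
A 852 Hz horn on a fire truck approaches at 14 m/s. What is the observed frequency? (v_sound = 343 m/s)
f_obs = f·v/(v − v_s) = 888.3 Hz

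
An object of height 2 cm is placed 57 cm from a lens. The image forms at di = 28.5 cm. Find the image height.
hi = (-di/do) × ho = -1 cm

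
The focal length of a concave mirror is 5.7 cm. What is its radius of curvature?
R = 2|f| = 11.4 cm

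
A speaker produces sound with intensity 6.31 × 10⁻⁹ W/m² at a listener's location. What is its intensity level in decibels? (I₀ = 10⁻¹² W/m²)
β = 10·log₁₀(I/I₀) = 38 dB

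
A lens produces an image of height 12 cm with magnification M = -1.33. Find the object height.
ho = |hi|/|M| = 9.023 cm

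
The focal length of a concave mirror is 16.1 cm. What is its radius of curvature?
R = 2|f| = 32.2 cm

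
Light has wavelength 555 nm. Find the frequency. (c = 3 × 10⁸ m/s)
f = c/λ = 5.405 × 10¹⁴ Hz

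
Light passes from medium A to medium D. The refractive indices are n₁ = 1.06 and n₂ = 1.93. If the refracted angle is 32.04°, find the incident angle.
sin θ₁ = (n₂/n₁)·sin θ₂ → θ₁ = 75°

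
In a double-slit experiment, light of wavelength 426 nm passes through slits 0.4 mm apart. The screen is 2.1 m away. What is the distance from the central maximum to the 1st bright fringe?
y = mλL/d = 2.237 mm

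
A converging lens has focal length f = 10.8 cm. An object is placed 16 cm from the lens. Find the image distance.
1/di = 1/f − 1/do → di = 33.23 cm (real image)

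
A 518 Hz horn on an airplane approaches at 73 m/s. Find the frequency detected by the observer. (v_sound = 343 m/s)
f_obs = f·v/(v − v_s) = 658.1 Hz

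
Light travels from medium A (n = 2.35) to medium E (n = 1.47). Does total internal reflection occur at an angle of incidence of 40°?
θc = arcsin(n₂/n₁) = 38.72°; 40° > θc, so yes — total internal reflection.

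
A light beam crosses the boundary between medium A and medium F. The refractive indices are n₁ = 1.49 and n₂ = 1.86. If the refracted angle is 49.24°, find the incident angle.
sin θ₁ = (n₂/n₁)·sin θ₂ → θ₁ = 71°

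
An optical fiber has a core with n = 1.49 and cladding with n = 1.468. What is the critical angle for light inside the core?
θc = arcsin(n_cladding/n_core) = 80.14°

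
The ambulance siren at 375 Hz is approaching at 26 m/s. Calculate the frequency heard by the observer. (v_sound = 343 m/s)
f_obs = f·v/(v − v_s) = 405.8 Hz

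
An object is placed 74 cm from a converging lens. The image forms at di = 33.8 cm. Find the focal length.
1/f = 1/do + 1/di → f = 23.2 cm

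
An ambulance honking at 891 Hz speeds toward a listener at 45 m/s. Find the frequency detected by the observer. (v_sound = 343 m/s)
f_obs = f·v/(v − v_s) = 1026 Hz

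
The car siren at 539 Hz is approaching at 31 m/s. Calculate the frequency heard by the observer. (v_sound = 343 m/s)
f_obs = f·v/(v − v_s) = 592.6 Hz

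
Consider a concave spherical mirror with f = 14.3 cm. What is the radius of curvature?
R = 2|f| = 28.6 cm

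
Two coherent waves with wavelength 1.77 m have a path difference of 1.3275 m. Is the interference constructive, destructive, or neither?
neither (partial) — path difference = 0.75λ, neither a whole number of wavelengths nor an odd multiple of λ/2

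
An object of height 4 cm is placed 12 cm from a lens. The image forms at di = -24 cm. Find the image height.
hi = (-di/do) × ho = 8 cm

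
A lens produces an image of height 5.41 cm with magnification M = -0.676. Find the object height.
ho = |hi|/|M| = 8.003 cm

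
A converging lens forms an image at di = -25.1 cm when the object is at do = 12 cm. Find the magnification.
M = −di/do = 2.092 (upright image)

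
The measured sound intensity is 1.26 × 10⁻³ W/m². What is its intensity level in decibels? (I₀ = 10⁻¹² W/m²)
β = 10·log₁₀(I/I₀) = 91 dB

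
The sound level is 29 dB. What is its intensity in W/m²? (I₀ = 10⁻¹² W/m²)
I = I₀·10^(β/10) = 7.94 × 10⁻¹⁰ W/m²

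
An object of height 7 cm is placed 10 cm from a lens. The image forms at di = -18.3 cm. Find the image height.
hi = (-di/do) × ho = 12.81 cm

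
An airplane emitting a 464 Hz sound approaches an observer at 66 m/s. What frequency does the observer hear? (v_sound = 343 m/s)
f_obs = f·v/(v − v_s) = 574.6 Hz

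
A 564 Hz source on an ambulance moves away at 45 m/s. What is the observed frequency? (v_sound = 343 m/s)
f_obs = f·v/(v + v_s) = 498.6 Hz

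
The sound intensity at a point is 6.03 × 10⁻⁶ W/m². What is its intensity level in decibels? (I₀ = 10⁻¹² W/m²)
β = 10·log₁₀(I/I₀) = 67.8 dB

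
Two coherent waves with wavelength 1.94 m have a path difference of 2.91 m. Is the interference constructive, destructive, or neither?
destructive — path difference = 1.5λ, an odd multiple of λ/2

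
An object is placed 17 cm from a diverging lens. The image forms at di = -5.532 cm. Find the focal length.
1/f = 1/do + 1/di → f = -8.201 cm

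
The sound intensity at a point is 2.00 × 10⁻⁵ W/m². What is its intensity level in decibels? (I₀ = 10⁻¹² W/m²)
β = 10·log₁₀(I/I₀) = 73.01 dB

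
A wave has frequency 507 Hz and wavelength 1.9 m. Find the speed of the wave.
v = fλ = 963.3 m/s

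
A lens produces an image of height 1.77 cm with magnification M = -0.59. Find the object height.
ho = |hi|/|M| = 3 cm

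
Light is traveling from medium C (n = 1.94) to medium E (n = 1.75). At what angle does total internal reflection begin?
θc = arcsin(n₂/n₁) = 64.43°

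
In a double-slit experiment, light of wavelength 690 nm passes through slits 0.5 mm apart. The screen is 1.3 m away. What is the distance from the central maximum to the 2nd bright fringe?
y = mλL/d = 3.588 mm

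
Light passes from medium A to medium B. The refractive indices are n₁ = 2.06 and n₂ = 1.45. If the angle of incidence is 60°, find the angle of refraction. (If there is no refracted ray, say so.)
sin θ₂ = (n₁/n₂)·sin θ₁ = 1.23 > 1, so there is no refracted ray — the light undergoes total internal reflection.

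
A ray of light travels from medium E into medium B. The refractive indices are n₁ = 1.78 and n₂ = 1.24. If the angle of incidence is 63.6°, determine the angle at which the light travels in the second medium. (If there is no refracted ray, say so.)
sin θ₂ = (n₁/n₂)·sin θ₁ = 1.286 > 1, so there is no refracted ray — the light undergoes total internal reflection.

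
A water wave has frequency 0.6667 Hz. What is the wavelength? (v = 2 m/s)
λ = v/f = 3 m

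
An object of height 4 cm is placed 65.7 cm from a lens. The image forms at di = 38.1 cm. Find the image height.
hi = (-di/do) × ho = -2.32 cm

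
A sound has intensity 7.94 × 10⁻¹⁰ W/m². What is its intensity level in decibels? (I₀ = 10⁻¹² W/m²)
β = 10·log₁₀(I/I₀) = 29 dB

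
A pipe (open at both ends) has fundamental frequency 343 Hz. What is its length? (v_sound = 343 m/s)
L = v/(2f₁) = 0.5 m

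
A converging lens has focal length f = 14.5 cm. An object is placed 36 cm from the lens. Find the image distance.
1/di = 1/f − 1/do → di = 24.28 cm (real image)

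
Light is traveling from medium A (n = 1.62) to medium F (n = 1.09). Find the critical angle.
θc = arcsin(n₂/n₁) = 42.29°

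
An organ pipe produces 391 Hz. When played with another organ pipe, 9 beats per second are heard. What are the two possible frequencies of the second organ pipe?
f₂ = 391 ± 9 Hz → 400 Hz or 382 Hz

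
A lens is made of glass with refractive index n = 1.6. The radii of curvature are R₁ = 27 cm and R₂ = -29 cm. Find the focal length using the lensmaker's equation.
1/f = (n − 1)(1/R₁ − 1/R₂) → f = 23.3 cm (converging lens)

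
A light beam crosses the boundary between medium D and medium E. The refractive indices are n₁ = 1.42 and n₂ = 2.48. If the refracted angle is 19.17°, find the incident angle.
sin θ₁ = (n₂/n₁)·sin θ₂ → θ₁ = 34.99°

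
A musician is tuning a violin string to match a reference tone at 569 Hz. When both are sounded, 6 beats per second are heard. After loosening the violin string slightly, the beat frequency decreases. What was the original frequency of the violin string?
575 Hz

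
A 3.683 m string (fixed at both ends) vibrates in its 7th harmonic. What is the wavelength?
λₙ = 2L/n = 1.052 m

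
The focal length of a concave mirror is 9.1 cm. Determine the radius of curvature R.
R = 2|f| = 18.2 cm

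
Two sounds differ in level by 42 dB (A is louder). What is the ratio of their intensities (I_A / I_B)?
I_A/I_B = 10^(Δβ/10) = 15850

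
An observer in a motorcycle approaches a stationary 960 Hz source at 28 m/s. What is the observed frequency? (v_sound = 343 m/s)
f_obs = f·(v + v_o)/v = 1038 Hz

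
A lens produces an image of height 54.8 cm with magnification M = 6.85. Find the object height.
ho = |hi|/|M| = 8 cm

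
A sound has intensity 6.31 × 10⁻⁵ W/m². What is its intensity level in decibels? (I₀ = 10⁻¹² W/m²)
β = 10·log₁₀(I/I₀) = 78 dB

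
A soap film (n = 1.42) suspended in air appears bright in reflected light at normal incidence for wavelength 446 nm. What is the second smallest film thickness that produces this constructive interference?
2nt = (m − ½)λ with m = 2 → t = (m − ½)λ/(2n) = 235.6 nm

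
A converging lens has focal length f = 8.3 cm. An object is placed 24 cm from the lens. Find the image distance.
1/di = 1/f − 1/do → di = 12.69 cm (real image)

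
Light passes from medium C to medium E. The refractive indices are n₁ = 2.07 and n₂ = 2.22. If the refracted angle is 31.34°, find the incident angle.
sin θ₁ = (n₂/n₁)·sin θ₂ → θ₁ = 33.9°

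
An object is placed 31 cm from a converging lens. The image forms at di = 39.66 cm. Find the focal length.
1/f = 1/do + 1/di → f = 17.4 cm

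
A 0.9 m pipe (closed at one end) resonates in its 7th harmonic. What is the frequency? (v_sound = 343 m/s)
fₙ = nv/(4L) = 666.9 Hz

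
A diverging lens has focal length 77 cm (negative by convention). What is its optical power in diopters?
P = 1/f = -1.299 D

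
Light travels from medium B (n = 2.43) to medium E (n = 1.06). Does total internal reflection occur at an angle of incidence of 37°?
θc = arcsin(n₂/n₁) = 25.86°; 37° > θc, so yes — total internal reflection.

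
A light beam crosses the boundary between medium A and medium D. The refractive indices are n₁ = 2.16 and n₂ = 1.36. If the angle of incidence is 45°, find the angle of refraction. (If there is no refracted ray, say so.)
sin θ₂ = (n₁/n₂)·sin θ₁ = 1.123 > 1, so there is no refracted ray — the light undergoes total internal reflection.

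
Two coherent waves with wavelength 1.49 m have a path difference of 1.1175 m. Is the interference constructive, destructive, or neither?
neither (partial) — path difference = 0.75λ, neither a whole number of wavelengths nor an odd multiple of λ/2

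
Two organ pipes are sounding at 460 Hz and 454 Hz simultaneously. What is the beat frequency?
6 Hz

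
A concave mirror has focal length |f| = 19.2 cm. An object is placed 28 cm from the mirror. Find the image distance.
f = +19.2 cm (concave); 1/di = 1/f − 1/do → di = 61.09 cm (real image, in front of mirror)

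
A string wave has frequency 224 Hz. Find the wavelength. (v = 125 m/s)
λ = v/f = 0.558 m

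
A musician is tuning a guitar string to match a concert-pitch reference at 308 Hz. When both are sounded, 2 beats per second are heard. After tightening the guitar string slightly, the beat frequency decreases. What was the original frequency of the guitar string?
306 Hz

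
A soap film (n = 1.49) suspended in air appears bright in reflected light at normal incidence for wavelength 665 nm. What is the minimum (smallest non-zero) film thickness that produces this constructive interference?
2nt = (m − ½)λ with m = 1 → t = (m − ½)λ/(2n) = 111.6 nm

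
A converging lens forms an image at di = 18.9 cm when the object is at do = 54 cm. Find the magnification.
M = −di/do = -0.35 (inverted image)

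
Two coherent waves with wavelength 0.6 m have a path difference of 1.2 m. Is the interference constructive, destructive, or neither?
constructive — path difference = 2λ, a whole number of wavelengths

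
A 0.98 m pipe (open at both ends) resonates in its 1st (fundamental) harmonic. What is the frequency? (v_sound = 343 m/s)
fₙ = nv/(2L) = 175 Hz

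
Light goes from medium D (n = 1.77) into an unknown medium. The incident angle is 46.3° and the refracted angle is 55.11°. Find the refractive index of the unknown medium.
n₂ = n₁·sin θ₁ / sin θ₂ = 1.56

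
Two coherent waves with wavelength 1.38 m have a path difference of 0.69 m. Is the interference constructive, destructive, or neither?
destructive — path difference = 0.5λ, an odd multiple of λ/2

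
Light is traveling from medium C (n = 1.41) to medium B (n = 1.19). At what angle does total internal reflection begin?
θc = arcsin(n₂/n₁) = 57.56°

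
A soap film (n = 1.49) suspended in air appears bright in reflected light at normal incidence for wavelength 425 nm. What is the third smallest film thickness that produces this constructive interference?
2nt = (m − ½)λ with m = 3 → t = (m − ½)λ/(2n) = 356.5 nm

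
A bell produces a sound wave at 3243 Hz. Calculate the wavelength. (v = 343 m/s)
λ = v/f = 0.1058 m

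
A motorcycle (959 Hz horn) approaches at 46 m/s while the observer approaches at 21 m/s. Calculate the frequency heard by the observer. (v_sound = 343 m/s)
f_obs = f·(v + v_o)/(v − v_s) = 1175 Hz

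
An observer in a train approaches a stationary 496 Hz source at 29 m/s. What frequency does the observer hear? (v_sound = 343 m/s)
f_obs = f·(v + v_o)/v = 537.9 Hz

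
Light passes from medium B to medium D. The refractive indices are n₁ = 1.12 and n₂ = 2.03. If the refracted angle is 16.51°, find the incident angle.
sin θ₁ = (n₂/n₁)·sin θ₂ → θ₁ = 31°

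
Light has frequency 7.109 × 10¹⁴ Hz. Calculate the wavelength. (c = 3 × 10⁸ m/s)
λ = c/f = 422 nm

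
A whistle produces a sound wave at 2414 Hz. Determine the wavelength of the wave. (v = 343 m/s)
λ = v/f = 0.1421 m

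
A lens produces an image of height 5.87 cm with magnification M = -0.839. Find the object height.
ho = |hi|/|M| = 6.996 cm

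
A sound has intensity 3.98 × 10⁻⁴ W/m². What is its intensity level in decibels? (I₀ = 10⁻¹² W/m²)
β = 10·log₁₀(I/I₀) = 86 dB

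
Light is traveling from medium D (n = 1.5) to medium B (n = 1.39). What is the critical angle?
θc = arcsin(n₂/n₁) = 67.92°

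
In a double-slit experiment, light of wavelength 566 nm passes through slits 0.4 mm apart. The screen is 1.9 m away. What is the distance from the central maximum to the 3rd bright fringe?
y = mλL/d = 8.066 mm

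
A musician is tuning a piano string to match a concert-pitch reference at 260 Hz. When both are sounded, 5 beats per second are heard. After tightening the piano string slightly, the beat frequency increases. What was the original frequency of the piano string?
265 Hz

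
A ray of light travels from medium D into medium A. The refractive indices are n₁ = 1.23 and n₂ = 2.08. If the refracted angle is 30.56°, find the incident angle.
sin θ₁ = (n₂/n₁)·sin θ₂ → θ₁ = 59.29°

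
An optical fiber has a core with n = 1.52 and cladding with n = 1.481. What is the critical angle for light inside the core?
θc = arcsin(n_cladding/n_core) = 76.99°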